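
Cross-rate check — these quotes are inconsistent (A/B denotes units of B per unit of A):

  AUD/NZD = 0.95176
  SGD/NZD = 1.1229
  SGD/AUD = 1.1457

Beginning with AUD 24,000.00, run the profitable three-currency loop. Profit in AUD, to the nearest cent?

Profitable loop is AUD → SGD → NZD → AUD:
AUD 24,000.00 ÷ 1.1457 = SGD 20,947.89
SGD 20,947.89 × 1.1229 = NZD 23,522.39
NZD 23,522.39 ÷ 0.95176 = AUD 24,714.62
Profit = AUD 24,714.62 − AUD 24,000.00

Profit: AUD 714.62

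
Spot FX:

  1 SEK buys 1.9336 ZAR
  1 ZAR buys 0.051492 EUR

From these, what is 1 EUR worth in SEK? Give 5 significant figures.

1 EUR ÷ 0.051492 = 19.4205 ZAR
19.4205 ZAR ÷ 1.9336 = 10.0437 SEK

EUR/SEK = 10.044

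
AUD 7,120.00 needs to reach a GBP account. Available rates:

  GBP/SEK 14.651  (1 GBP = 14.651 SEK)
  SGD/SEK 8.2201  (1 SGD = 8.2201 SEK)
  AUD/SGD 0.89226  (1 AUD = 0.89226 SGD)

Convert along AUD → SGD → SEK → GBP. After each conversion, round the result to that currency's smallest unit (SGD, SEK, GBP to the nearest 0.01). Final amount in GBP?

GBP 3,564.36

AUD 7,120.00 × 0.89226 = SGD 6,352.89
SGD 6,352.89 × 8.2201 = SEK 52,221.39
SEK 52,221.39 ÷ 14.651 = GBP 3,564.36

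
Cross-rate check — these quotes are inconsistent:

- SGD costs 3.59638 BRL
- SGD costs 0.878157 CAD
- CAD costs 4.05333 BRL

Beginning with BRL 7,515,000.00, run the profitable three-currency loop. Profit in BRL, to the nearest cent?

Profit: BRL 77,948.04

Profitable loop is BRL → CAD → SGD → BRL:
BRL 7,515,000.00 ÷ 4.05333 = CAD 1,854,031.13
CAD 1,854,031.13 ÷ 0.878157 = SGD 2,111,275.24
SGD 2,111,275.24 × 3.59638 = BRL 7,592,948.04
Profit = BRL 7,592,948.04 − BRL 7,515,000.00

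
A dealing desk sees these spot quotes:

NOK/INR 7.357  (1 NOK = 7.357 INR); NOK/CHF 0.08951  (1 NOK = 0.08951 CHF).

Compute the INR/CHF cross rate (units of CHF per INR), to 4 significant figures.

INR/CHF = 0.01217

1 INR ÷ 7.357 = 0.135925 NOK
0.135925 NOK × 0.08951 = 0.0121666 CHF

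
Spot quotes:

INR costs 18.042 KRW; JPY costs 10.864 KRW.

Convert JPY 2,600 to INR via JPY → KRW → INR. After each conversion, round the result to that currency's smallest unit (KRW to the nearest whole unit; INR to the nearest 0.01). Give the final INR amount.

INR 1,565.57

JPY 2,600 × 10.864 = KRW 28,246
KRW 28,246 ÷ 18.042 = INR 1,565.57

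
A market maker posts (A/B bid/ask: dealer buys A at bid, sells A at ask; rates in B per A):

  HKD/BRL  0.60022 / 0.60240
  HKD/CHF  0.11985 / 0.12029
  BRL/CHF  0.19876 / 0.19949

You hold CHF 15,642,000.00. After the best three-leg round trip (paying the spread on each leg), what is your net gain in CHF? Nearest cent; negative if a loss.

Net result: CHF -42,013.36 (no profitable arbitrage after spreads)

Best loop CHF → BRL → HKD → CHF:
CHF 15,642,000.00 ÷ 0.19949 (buy BRL at ask) = BRL 78,409,945.36
BRL 78,409,945.36 ÷ 0.60240 (buy HKD at ask) = HKD 130,162,591.90
HKD 130,162,591.90 × 0.11985 (sell HKD at bid) = CHF 15,599,986.64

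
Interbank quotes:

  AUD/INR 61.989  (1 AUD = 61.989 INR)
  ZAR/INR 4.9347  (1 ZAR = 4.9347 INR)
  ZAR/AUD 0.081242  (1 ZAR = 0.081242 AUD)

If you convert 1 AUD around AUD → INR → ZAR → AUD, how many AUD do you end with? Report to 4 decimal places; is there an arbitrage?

1.0206 (arbitrage exists)

Around AUD → INR → ZAR → AUD: 1 × 61.989 ÷ 4.9347 × 0.081242 = 1.020550
Product > 1; profitable direction is AUD → INR → ZAR → AUD.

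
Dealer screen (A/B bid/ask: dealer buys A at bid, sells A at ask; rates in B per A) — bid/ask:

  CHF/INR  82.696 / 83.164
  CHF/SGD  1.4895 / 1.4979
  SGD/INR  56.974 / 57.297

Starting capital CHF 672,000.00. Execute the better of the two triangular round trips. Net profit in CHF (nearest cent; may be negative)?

Net profit: CHF 13,726.80

Best loop CHF → SGD → INR → CHF:
CHF 672,000.00 × 1.4895 (sell CHF at bid) = SGD 1,000,944.00
SGD 1,000,944.00 × 56.974 (sell SGD at bid) = INR 57,027,783.46
INR 57,027,783.46 ÷ 83.164 (buy CHF at ask) = CHF 685,726.80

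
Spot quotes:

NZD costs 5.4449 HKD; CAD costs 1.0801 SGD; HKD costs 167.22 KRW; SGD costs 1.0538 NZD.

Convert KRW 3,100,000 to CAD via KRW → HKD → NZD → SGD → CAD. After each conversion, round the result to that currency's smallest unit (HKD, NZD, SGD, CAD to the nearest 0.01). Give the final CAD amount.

CAD 2,991.32

KRW 3,100,000 ÷ 167.22 = HKD 18,538.45
HKD 18,538.45 ÷ 5.4449 = NZD 3,404.74
NZD 3,404.74 ÷ 1.0538 = SGD 3,230.92
SGD 3,230.92 ÷ 1.0801 = CAD 2,991.32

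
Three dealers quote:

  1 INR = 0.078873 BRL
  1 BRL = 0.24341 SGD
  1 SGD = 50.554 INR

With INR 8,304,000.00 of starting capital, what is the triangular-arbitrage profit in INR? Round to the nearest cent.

Profitable loop is INR → SGD → BRL → INR:
INR 8,304,000.00 ÷ 50.554 = SGD 164,260.00
SGD 164,260.00 ÷ 0.24341 = BRL 674,828.48
BRL 674,828.48 ÷ 0.078873 = INR 8,555,887.00
Profit = INR 8,555,887.00 − INR 8,304,000.00

Profit: INR 251,887.00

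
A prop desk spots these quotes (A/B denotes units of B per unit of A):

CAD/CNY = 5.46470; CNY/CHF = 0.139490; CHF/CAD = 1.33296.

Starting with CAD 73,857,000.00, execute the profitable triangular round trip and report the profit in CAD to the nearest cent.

Profit: CAD 1,187,380.98

Profitable loop is CAD → CNY → CHF → CAD:
CAD 73,857,000.00 × 5.46470 = CNY 403,606,347.90
CNY 403,606,347.90 × 0.139490 = CHF 56,299,049.47
CHF 56,299,049.47 × 1.33296 = CAD 75,044,380.98
Profit = CAD 75,044,380.98 − CAD 73,857,000.00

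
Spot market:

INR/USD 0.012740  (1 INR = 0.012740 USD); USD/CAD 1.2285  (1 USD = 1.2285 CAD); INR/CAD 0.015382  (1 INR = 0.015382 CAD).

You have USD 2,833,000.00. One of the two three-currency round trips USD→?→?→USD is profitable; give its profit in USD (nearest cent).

Profitable loop is USD → CAD → INR → USD:
USD 2,833,000.00 × 1.2285 = CAD 3,480,340.50
CAD 3,480,340.50 ÷ 0.015382 = INR 226,260,596.80
INR 226,260,596.80 × 0.012740 = USD 2,882,560.00
Profit = USD 2,882,560.00 − USD 2,833,000.00

Profit: USD 49,560.00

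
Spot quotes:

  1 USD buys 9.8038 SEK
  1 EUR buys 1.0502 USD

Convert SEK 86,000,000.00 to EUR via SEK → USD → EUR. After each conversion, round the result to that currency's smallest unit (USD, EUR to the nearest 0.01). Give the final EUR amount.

SEK 86,000,000.00 ÷ 9.8038 = USD 8,772,108.77
USD 8,772,108.77 ÷ 1.0502 = EUR 8,352,798.30

EUR 8,352,798.30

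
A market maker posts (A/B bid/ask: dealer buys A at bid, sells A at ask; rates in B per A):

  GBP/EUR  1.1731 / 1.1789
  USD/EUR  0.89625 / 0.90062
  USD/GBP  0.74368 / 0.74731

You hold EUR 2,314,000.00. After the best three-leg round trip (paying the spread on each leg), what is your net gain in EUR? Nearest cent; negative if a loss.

Best loop EUR → GBP → USD → EUR:
EUR 2,314,000.00 ÷ 1.1789 (buy GBP at ask) = GBP 1,962,846.72
GBP 1,962,846.72 ÷ 0.74731 (buy USD at ask) = USD 2,626,549.52
USD 2,626,549.52 × 0.89625 (sell USD at bid) = EUR 2,354,045.01

Net profit: EUR 40,045.01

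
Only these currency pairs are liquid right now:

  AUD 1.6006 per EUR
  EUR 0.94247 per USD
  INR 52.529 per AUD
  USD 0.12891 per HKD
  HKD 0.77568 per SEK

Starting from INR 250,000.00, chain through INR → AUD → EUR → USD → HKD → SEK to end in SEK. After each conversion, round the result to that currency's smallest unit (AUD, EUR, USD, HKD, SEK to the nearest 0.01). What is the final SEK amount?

INR 250,000.00 ÷ 52.529 = AUD 4,759.28
AUD 4,759.28 ÷ 1.6006 = EUR 2,973.43
EUR 2,973.43 ÷ 0.94247 = USD 3,154.93
USD 3,154.93 ÷ 0.12891 = HKD 24,473.90
HKD 24,473.90 ÷ 0.77568 = SEK 31,551.54

SEK 31,551.54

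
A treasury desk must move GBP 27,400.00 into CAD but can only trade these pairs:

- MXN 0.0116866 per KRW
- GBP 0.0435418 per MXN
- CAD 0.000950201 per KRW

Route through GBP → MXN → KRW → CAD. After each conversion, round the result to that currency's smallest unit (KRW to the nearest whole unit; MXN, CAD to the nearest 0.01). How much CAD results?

CAD 51,164.82

GBP 27,400.00 ÷ 0.0435418 = MXN 629,280.37
MXN 629,280.37 ÷ 0.0116866 = KRW 53,846,317
KRW 53,846,317 × 0.000950201 = CAD 51,164.82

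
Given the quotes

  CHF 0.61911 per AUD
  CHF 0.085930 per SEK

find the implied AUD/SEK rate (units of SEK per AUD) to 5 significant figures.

AUD/SEK = 7.2048

1 AUD × 0.61911 = 0.61911 CHF
0.61911 CHF ÷ 0.085930 = 7.20482 SEK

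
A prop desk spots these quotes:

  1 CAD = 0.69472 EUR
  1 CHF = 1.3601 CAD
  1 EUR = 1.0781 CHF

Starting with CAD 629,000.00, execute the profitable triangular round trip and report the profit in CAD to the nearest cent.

Profitable loop is CAD → EUR → CHF → CAD:
CAD 629,000.00 × 0.69472 = EUR 436,978.88
EUR 436,978.88 × 1.0781 = CHF 471,106.93
CHF 471,106.93 × 1.3601 = CAD 640,752.54
Profit = CAD 640,752.54 − CAD 629,000.00

Profit: CAD 11,752.54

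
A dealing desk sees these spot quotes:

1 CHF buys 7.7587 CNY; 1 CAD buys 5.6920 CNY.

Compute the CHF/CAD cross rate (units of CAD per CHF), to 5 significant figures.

CHF/CAD = 1.3631

1 CHF × 7.7587 = 7.7587 CNY
7.7587 CNY ÷ 5.6920 = 1.36309 CAD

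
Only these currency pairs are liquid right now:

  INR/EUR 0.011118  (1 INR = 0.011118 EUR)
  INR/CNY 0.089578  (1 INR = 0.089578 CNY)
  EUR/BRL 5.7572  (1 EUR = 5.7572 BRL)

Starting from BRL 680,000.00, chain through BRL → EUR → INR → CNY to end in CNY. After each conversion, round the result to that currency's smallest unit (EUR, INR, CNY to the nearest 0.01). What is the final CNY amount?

CNY 951,639.11

BRL 680,000.00 ÷ 5.7572 = EUR 118,112.97
EUR 118,112.97 ÷ 0.011118 = INR 10,623,580.68
INR 10,623,580.68 × 0.089578 = CNY 951,639.11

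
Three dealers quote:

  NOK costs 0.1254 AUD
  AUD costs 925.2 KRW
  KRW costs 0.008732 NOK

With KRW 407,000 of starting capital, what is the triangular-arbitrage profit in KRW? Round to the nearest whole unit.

Profit: KRW 5,327

Profitable loop is KRW → NOK → AUD → KRW:
KRW 407,000 × 0.008732 = NOK 3,553.92
NOK 3,553.92 × 0.1254 = AUD 445.66
AUD 445.66 × 925.2 = KRW 412,327
Profit = KRW 412,327 − KRW 407,000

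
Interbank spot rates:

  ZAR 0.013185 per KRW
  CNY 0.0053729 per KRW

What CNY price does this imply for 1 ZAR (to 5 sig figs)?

1 ZAR ÷ 0.013185 = 75.8438 KRW
75.8438 KRW × 0.0053729 = 0.407501 CNY

ZAR/CNY = 0.40750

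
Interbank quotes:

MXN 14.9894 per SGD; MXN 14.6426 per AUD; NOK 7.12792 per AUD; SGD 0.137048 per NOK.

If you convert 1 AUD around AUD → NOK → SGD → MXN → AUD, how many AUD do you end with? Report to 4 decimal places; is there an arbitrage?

Around AUD → NOK → SGD → MXN → AUD: 1 × 7.12792 × 0.137048 × 14.9894 ÷ 14.6426 = 1.000004
Product ≈ 1 (deviation 0.000%, within rounding noise).

1.0000 (no arbitrage)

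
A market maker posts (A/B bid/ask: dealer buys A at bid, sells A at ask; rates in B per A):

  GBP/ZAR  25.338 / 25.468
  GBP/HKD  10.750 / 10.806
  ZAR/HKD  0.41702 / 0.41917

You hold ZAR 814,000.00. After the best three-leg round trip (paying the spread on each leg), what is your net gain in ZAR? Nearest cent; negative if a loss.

Best loop ZAR → GBP → HKD → ZAR:
ZAR 814,000.00 ÷ 25.468 (buy GBP at ask) = GBP 31,961.68
GBP 31,961.68 × 10.750 (sell GBP at bid) = HKD 343,588.03
HKD 343,588.03 ÷ 0.41917 (buy ZAR at ask) = ZAR 819,686.60

Net profit: ZAR 5,686.60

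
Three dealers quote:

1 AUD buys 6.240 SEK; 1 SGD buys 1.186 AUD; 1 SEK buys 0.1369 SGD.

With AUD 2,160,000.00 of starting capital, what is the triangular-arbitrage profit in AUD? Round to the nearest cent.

Profitable loop is AUD → SEK → SGD → AUD:
AUD 2,160,000.00 × 6.240 = SEK 13,478,400.00
SEK 13,478,400.00 × 0.1369 = SGD 1,845,192.96
SGD 1,845,192.96 × 1.186 = AUD 2,188,398.85
Profit = AUD 2,188,398.85 − AUD 2,160,000.00

Profit: AUD 28,398.85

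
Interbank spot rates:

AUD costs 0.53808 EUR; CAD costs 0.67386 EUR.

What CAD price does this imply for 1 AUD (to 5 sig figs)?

1 AUD × 0.53808 = 0.53808 EUR
0.53808 EUR ÷ 0.67386 = 0.798504 CAD

AUD/CAD = 0.79850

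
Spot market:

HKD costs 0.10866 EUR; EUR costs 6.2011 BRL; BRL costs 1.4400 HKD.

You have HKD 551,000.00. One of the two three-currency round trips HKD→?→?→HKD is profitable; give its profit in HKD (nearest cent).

Profitable loop is HKD → BRL → EUR → HKD:
HKD 551,000.00 ÷ 1.4400 = BRL 382,638.89
BRL 382,638.89 ÷ 6.2011 = EUR 61,705.00
EUR 61,705.00 ÷ 0.10866 = HKD 567,872.28
Profit = HKD 567,872.28 − HKD 551,000.00

Profit: HKD 16,872.28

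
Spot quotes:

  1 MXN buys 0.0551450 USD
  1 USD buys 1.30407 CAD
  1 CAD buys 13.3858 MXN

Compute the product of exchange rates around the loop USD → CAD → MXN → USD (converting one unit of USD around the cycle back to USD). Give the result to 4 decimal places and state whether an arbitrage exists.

0.9626 (arbitrage exists)

Around USD → CAD → MXN → USD: 1 × 1.30407 × 13.3858 × 0.0551450 = 0.962612
Product < 1; profitable direction is USD → MXN → CAD → USD.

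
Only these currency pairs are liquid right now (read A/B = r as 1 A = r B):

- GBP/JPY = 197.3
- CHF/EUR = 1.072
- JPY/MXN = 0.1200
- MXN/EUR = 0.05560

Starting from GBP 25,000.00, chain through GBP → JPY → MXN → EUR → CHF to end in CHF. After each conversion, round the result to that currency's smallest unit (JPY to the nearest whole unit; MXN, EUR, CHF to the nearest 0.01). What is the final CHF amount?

GBP 25,000.00 × 197.3 = JPY 4,932,500
JPY 4,932,500 × 0.1200 = MXN 591,900.00
MXN 591,900.00 × 0.05560 = EUR 32,909.64
EUR 32,909.64 ÷ 1.072 = CHF 30,699.29

CHF 30,699.29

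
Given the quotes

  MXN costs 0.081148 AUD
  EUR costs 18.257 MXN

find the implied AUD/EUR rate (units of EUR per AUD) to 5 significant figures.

1 AUD ÷ 0.081148 = 12.3232 MXN
12.3232 MXN ÷ 18.257 = 0.674983 EUR

AUD/EUR = 0.67498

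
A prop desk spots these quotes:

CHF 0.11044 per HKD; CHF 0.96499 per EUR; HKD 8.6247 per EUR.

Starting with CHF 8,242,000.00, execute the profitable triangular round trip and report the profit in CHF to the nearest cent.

Profitable loop is CHF → HKD → EUR → CHF:
CHF 8,242,000.00 ÷ 0.11044 = HKD 74,628,757.70
HKD 74,628,757.70 ÷ 8.6247 = EUR 8,652,910.56
EUR 8,652,910.56 × 0.96499 = CHF 8,349,972.16
Profit = CHF 8,349,972.16 − CHF 8,242,000.00

Profit: CHF 107,972.16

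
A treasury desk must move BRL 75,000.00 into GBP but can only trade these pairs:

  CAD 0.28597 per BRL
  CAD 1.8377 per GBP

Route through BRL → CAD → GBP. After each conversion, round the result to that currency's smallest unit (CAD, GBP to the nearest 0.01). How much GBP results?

BRL 75,000.00 × 0.28597 = CAD 21,447.75
CAD 21,447.75 ÷ 1.8377 = GBP 11,670.97

GBP 11,670.97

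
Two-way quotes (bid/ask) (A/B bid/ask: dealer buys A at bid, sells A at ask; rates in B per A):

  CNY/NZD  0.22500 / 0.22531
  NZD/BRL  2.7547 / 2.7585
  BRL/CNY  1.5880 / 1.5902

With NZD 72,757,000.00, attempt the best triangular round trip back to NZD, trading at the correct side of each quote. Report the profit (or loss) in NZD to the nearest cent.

Best loop NZD → CNY → BRL → NZD:
NZD 72,757,000.00 ÷ 0.22531 (buy CNY at ask) = CNY 322,919,533.09
CNY 322,919,533.09 ÷ 1.5902 (buy BRL at ask) = BRL 203,068,502.76
BRL 203,068,502.76 ÷ 2.7585 (buy NZD at ask) = NZD 73,615,552.93

Net profit: NZD 858,552.93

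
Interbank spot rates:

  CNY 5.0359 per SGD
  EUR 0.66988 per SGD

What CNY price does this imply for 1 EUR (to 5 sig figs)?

EUR/CNY = 7.5176

1 EUR ÷ 0.66988 = 1.4928 SGD
1.4928 SGD × 5.0359 = 7.51762 CNY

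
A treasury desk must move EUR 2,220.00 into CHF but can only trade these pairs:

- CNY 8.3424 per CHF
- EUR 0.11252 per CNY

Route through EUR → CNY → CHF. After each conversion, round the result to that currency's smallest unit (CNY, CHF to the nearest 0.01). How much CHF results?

CHF 2,365.01

EUR 2,220.00 ÷ 0.11252 = CNY 19,729.83
CNY 19,729.83 ÷ 8.3424 = CHF 2,365.01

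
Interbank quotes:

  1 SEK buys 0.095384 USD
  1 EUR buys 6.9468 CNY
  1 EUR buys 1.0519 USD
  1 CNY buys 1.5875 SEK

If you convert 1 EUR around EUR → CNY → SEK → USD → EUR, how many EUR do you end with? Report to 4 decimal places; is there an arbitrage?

Around EUR → CNY → SEK → USD → EUR: 1 × 6.9468 × 1.5875 × 0.095384 ÷ 1.0519 = 0.999999
Product ≈ 1 (deviation 0.000%, within rounding noise).

1.0000 (no arbitrage)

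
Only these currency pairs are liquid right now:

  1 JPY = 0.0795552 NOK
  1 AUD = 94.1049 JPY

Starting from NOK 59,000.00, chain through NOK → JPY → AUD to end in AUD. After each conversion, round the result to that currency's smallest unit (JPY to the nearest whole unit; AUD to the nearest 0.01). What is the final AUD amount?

NOK 59,000.00 ÷ 0.0795552 = JPY 741,623
JPY 741,623 ÷ 94.1049 = AUD 7,880.81

AUD 7,880.81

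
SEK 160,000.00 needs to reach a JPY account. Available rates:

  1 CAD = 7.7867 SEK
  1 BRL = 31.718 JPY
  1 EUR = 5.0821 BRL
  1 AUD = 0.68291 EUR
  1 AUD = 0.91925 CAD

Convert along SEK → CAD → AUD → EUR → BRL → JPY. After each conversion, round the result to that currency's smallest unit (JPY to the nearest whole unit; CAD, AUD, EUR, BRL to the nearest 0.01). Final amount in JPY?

JPY 2,460,624

SEK 160,000.00 ÷ 7.7867 = CAD 20,547.86
CAD 20,547.86 ÷ 0.91925 = AUD 22,352.85
AUD 22,352.85 × 0.68291 = EUR 15,264.98
EUR 15,264.98 × 5.0821 = BRL 77,578.15
BRL 77,578.15 × 31.718 = JPY 2,460,624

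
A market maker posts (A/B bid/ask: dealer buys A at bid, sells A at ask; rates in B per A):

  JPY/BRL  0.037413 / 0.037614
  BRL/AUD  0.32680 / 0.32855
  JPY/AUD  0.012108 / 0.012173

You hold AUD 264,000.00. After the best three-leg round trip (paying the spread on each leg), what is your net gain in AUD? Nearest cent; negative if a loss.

Best loop AUD → JPY → BRL → AUD:
AUD 264,000.00 ÷ 0.012173 (buy JPY at ask) = JPY 21,687,341
JPY 21,687,341 × 0.037413 (sell JPY at bid) = BRL 811,388.48
BRL 811,388.48 × 0.32680 (sell BRL at bid) = AUD 265,161.76

Net profit: AUD 1,161.76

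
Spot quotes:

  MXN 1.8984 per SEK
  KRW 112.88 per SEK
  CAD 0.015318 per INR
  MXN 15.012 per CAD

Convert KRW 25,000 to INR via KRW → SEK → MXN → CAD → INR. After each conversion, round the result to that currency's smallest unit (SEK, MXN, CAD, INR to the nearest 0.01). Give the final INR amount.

KRW 25,000 ÷ 112.88 = SEK 221.47
SEK 221.47 × 1.8984 = MXN 420.44
MXN 420.44 ÷ 15.012 = CAD 28.01
CAD 28.01 ÷ 0.015318 = INR 1,828.57

INR 1,828.57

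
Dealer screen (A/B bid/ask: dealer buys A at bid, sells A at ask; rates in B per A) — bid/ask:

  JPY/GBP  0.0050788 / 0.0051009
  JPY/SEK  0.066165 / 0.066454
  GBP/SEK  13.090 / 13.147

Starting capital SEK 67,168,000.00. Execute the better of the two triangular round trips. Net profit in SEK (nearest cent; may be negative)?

Best loop SEK → JPY → GBP → SEK:
SEK 67,168,000.00 ÷ 0.066454 (buy JPY at ask) = JPY 1,010,744,274
JPY 1,010,744,274 × 0.0050788 (sell JPY at bid) = GBP 5,133,368.02
GBP 5,133,368.02 × 13.090 (sell GBP at bid) = SEK 67,195,787.38

Net profit: SEK 27,787.38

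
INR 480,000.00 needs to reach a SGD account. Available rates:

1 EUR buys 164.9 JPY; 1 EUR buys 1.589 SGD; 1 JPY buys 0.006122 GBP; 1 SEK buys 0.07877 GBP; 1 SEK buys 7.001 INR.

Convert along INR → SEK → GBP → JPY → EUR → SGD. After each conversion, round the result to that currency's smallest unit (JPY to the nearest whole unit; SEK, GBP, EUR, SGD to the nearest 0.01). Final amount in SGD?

INR 480,000.00 ÷ 7.001 = SEK 68,561.63
SEK 68,561.63 × 0.07877 = GBP 5,400.60
GBP 5,400.60 ÷ 0.006122 = JPY 882,163
JPY 882,163 ÷ 164.9 = EUR 5,349.68
EUR 5,349.68 × 1.589 = SGD 8,500.64

SGD 8,500.64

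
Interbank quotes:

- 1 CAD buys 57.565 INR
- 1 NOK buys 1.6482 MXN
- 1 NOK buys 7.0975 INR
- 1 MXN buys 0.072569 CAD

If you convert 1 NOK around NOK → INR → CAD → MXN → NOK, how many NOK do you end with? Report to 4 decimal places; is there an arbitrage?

Around NOK → INR → CAD → MXN → NOK: 1 × 7.0975 ÷ 57.565 ÷ 0.072569 ÷ 1.6482 = 1.030827
Product > 1; profitable direction is NOK → INR → CAD → MXN → NOK.

1.0308 (arbitrage exists)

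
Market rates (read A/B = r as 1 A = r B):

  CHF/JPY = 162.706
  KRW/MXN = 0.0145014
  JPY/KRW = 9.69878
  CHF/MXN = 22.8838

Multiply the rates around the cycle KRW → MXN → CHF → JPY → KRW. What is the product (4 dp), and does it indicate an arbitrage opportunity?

Around KRW → MXN → CHF → JPY → KRW: 1 × 0.0145014 ÷ 22.8838 × 162.706 × 9.69878 = 1.000006
Product ≈ 1 (deviation 0.001%, within rounding noise).

1.0000 (no arbitrage)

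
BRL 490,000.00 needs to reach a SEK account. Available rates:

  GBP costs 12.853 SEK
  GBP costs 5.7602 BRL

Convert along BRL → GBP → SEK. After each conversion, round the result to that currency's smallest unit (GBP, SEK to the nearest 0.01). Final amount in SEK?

SEK 1,093,359.60

BRL 490,000.00 ÷ 5.7602 = GBP 85,066.49
GBP 85,066.49 × 12.853 = SEK 1,093,359.60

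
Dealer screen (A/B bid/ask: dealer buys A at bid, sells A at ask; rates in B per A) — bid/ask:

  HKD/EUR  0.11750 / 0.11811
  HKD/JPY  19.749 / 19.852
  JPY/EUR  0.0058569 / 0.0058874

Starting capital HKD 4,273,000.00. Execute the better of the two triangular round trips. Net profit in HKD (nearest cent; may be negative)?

Net profit: HKD 22,789.08

Best loop HKD → EUR → JPY → HKD:
HKD 4,273,000.00 × 0.11750 (sell HKD at bid) = EUR 502,077.50
EUR 502,077.50 ÷ 0.0058874 (buy JPY at ask) = JPY 85,280,005
JPY 85,280,005 ÷ 19.852 (buy HKD at ask) = HKD 4,295,789.08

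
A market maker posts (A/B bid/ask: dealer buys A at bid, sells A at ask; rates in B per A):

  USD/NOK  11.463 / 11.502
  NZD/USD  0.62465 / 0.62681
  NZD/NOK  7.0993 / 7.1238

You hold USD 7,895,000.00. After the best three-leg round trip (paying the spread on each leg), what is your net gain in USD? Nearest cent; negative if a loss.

Net profit: USD 40,521.14

Best loop USD → NOK → NZD → USD:
USD 7,895,000.00 × 11.463 (sell USD at bid) = NOK 90,500,385.00
NOK 90,500,385.00 ÷ 7.1238 (buy NZD at ask) = NZD 12,703,948.03
NZD 12,703,948.03 × 0.62465 (sell NZD at bid) = USD 7,935,521.14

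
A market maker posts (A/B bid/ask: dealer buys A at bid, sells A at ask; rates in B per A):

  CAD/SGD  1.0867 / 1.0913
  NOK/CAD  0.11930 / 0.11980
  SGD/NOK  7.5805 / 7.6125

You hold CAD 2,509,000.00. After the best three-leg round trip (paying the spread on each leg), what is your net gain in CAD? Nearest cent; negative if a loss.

Net profit: CAD 11,997.31

Best loop CAD → NOK → SGD → CAD:
CAD 2,509,000.00 ÷ 0.11980 (buy NOK at ask) = NOK 20,943,238.73
NOK 20,943,238.73 ÷ 7.6125 (buy SGD at ask) = SGD 2,751,164.37
SGD 2,751,164.37 ÷ 1.0913 (buy CAD at ask) = CAD 2,520,997.31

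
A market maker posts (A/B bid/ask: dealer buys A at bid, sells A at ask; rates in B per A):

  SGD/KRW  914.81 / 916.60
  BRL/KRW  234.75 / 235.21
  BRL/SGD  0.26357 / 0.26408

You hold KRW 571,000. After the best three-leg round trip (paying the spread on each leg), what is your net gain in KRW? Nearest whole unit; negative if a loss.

Net profit: KRW 14,339

Best loop KRW → BRL → SGD → KRW:
KRW 571,000 ÷ 235.21 (buy BRL at ask) = BRL 2,427.62
BRL 2,427.62 × 0.26357 (sell BRL at bid) = SGD 639.85
SGD 639.85 × 914.81 (sell SGD at bid) = KRW 585,339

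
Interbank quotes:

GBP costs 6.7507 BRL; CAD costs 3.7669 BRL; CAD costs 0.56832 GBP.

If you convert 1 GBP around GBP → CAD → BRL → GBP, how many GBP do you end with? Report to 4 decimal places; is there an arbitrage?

0.9818 (arbitrage exists)

Around GBP → CAD → BRL → GBP: 1 ÷ 0.56832 × 3.7669 ÷ 6.7507 = 0.981844
Product < 1; profitable direction is GBP → BRL → CAD → GBP.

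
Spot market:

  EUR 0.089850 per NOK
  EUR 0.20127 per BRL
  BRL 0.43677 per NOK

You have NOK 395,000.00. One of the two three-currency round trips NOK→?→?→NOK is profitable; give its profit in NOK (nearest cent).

Profitable loop is NOK → EUR → BRL → NOK:
NOK 395,000.00 × 0.089850 = EUR 35,490.75
EUR 35,490.75 ÷ 0.20127 = BRL 176,334.03
BRL 176,334.03 ÷ 0.43677 = NOK 403,722.85
Profit = NOK 403,722.85 − NOK 395,000.00

Profit: NOK 8,722.85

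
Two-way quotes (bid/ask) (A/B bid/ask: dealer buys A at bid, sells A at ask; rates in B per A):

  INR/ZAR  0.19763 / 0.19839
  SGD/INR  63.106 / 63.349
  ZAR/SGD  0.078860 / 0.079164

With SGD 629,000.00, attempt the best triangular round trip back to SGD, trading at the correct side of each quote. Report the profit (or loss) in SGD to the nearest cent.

Net profit: SGD 3,212.93

Best loop SGD → ZAR → INR → SGD:
SGD 629,000.00 ÷ 0.079164 (buy ZAR at ask) = ZAR 7,945,530.80
ZAR 7,945,530.80 ÷ 0.19839 (buy INR at ask) = INR 40,050,056.94
INR 40,050,056.94 ÷ 63.349 (buy SGD at ask) = SGD 632,212.93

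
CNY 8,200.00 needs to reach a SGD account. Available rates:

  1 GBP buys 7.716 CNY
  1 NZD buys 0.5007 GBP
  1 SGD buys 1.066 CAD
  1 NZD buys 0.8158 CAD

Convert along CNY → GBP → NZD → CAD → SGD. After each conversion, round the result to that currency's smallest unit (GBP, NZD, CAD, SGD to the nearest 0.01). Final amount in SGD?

SGD 1,624.32

CNY 8,200.00 ÷ 7.716 = GBP 1,062.73
GBP 1,062.73 ÷ 0.5007 = NZD 2,122.49
NZD 2,122.49 × 0.8158 = CAD 1,731.53
CAD 1,731.53 ÷ 1.066 = SGD 1,624.32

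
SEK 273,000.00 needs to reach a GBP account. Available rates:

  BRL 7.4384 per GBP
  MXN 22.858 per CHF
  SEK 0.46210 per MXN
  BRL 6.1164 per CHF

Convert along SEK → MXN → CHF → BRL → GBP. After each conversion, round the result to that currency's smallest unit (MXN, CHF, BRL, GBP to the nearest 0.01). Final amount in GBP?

GBP 21,252.25

SEK 273,000.00 ÷ 0.46210 = MXN 590,781.22
MXN 590,781.22 ÷ 22.858 = CHF 25,845.71
CHF 25,845.71 × 6.1164 = BRL 158,082.70
BRL 158,082.70 ÷ 7.4384 = GBP 21,252.25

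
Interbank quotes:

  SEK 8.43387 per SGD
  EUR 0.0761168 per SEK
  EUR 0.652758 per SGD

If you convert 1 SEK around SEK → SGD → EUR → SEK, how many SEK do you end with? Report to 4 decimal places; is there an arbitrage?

1.0168 (arbitrage exists)

Around SEK → SGD → EUR → SEK: 1 ÷ 8.43387 × 0.652758 ÷ 0.0761168 = 1.016822
Product > 1; profitable direction is SEK → SGD → EUR → SEK.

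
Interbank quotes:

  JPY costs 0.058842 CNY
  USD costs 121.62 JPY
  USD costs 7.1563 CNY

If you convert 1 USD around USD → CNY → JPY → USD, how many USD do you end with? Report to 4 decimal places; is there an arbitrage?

1.0000 (no arbitrage)

Around USD → CNY → JPY → USD: 1 × 7.1563 ÷ 0.058842 ÷ 121.62 = 0.999991
Product ≈ 1 (deviation 0.001%, within rounding noise).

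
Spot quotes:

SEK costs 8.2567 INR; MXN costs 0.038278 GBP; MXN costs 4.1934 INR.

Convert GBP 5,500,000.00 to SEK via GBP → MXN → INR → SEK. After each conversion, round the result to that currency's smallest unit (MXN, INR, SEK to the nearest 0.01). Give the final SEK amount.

GBP 5,500,000.00 ÷ 0.038278 = MXN 143,685,668.01
MXN 143,685,668.01 × 4.1934 = INR 602,531,480.23
INR 602,531,480.23 ÷ 8.2567 = SEK 72,974,854.39

SEK 72,974,854.39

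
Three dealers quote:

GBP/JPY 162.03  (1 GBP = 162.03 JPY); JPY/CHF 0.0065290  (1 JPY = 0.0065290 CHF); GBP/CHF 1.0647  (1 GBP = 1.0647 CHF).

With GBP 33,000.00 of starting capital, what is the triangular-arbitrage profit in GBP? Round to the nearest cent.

Profitable loop is GBP → CHF → JPY → GBP:
GBP 33,000.00 × 1.0647 = CHF 35,135.10
CHF 35,135.10 ÷ 0.0065290 = JPY 5,381,391
JPY 5,381,391 ÷ 162.03 = GBP 33,212.31
Profit = GBP 33,212.31 − GBP 33,000.00

Profit: GBP 212.31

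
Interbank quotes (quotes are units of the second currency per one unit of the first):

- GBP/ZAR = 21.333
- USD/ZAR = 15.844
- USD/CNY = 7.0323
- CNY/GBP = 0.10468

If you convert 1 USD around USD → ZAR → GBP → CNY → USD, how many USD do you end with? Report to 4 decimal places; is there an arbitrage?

Around USD → ZAR → GBP → CNY → USD: 1 × 15.844 ÷ 21.333 ÷ 0.10468 ÷ 7.0323 = 1.008909
Product > 1; profitable direction is USD → ZAR → GBP → CNY → USD.

1.0089 (arbitrage exists)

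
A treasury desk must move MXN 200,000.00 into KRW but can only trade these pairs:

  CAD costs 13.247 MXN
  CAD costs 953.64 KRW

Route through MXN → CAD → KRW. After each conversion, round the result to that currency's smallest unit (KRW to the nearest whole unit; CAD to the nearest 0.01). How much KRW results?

KRW 14,397,828

MXN 200,000.00 ÷ 13.247 = CAD 15,097.76
CAD 15,097.76 × 953.64 = KRW 14,397,828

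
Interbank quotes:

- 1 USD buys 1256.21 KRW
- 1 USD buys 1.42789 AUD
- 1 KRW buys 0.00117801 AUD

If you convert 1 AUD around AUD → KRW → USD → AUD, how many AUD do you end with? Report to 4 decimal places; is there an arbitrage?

0.9649 (arbitrage exists)

Around AUD → KRW → USD → AUD: 1 ÷ 0.00117801 ÷ 1256.21 × 1.42789 = 0.964903
Product < 1; profitable direction is AUD → USD → KRW → AUD.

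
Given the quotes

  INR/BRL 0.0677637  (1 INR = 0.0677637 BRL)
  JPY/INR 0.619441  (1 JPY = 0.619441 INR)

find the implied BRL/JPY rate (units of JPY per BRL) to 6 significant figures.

1 BRL ÷ 0.0677637 = 14.7572 INR
14.7572 INR ÷ 0.619441 = 23.8234 JPY

BRL/JPY = 23.8234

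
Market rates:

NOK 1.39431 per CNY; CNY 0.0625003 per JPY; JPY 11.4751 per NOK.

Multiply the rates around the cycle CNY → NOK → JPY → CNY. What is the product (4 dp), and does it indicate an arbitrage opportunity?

Around CNY → NOK → JPY → CNY: 1 × 1.39431 × 11.4751 × 0.0625003 = 0.999995
Product ≈ 1 (deviation 0.000%, within rounding noise).

1.0000 (no arbitrage)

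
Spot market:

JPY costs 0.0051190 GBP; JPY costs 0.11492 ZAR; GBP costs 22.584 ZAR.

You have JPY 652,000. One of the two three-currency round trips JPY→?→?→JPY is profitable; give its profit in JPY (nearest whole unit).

Profit: JPY 3,901

Profitable loop is JPY → GBP → ZAR → JPY:
JPY 652,000 × 0.0051190 = GBP 3,337.59
GBP 3,337.59 × 22.584 = ZAR 75,376.09
ZAR 75,376.09 ÷ 0.11492 = JPY 655,901
Profit = JPY 655,901 − JPY 652,000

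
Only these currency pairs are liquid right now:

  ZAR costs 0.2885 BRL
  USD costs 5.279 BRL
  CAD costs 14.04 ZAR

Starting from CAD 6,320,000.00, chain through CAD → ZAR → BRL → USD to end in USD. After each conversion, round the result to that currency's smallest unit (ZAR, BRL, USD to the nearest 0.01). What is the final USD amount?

USD 4,849,292.06

CAD 6,320,000.00 × 14.04 = ZAR 88,732,800.00
ZAR 88,732,800.00 × 0.2885 = BRL 25,599,412.80
BRL 25,599,412.80 ÷ 5.279 = USD 4,849,292.06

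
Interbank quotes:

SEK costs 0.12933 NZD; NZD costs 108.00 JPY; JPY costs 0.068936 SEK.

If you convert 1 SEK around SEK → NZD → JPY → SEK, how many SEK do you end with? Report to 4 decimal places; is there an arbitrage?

0.9629 (arbitrage exists)

Around SEK → NZD → JPY → SEK: 1 × 0.12933 × 108.00 × 0.068936 = 0.962873
Product < 1; profitable direction is SEK → JPY → NZD → SEK.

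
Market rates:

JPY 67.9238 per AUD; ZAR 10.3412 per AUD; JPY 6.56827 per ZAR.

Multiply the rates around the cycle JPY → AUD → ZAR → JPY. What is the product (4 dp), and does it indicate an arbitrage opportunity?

Around JPY → AUD → ZAR → JPY: 1 ÷ 67.9238 × 10.3412 × 6.56827 = 1.000000
Product ≈ 1 (deviation 0.000%, within rounding noise).

1.0000 (no arbitrage)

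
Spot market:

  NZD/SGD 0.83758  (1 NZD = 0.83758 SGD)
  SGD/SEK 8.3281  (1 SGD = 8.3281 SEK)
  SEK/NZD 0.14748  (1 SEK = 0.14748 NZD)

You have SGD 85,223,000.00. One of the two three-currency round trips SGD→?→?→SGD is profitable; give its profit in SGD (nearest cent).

Profitable loop is SGD → SEK → NZD → SGD:
SGD 85,223,000.00 × 8.3281 = SEK 709,745,666.30
SEK 709,745,666.30 × 0.14748 = NZD 104,673,290.87
NZD 104,673,290.87 × 0.83758 = SGD 87,672,254.96
Profit = SGD 87,672,254.96 − SGD 85,223,000.00

Profit: SGD 2,449,254.96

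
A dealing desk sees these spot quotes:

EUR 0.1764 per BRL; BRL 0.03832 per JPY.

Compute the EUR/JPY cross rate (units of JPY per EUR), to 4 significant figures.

1 EUR ÷ 0.1764 = 5.66893 BRL
5.66893 BRL ÷ 0.03832 = 147.937 JPY

EUR/JPY = 147.9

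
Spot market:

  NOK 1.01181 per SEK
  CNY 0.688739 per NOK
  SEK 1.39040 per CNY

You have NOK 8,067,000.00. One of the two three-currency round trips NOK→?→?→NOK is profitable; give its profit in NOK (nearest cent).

Profitable loop is NOK → SEK → CNY → NOK:
NOK 8,067,000.00 ÷ 1.01181 = SEK 7,972,840.75
SEK 7,972,840.75 ÷ 1.39040 = CNY 5,734,206.52
CNY 5,734,206.52 ÷ 0.688739 = NOK 8,325,659.68
Profit = NOK 8,325,659.68 − NOK 8,067,000.00

Profit: NOK 258,659.68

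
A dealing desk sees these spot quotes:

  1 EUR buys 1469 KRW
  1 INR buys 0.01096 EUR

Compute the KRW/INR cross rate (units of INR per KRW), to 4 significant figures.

1 KRW ÷ 1469 = 0.000680735 EUR
0.000680735 EUR ÷ 0.01096 = 0.0621109 INR

KRW/INR = 0.06211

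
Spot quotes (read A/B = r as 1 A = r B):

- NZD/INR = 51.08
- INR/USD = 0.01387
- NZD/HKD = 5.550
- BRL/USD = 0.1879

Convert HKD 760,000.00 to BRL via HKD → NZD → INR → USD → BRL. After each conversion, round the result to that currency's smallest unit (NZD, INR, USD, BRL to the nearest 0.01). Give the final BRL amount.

HKD 760,000.00 ÷ 5.550 = NZD 136,936.94
NZD 136,936.94 × 51.08 = INR 6,994,738.90
INR 6,994,738.90 × 0.01387 = USD 97,017.03
USD 97,017.03 ÷ 0.1879 = BRL 516,322.67

BRL 516,322.67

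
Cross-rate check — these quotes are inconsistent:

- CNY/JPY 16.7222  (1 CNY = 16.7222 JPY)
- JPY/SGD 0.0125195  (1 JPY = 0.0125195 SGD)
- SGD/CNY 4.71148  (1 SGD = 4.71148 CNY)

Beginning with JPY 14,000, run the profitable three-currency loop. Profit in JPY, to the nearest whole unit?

Profitable loop is JPY → CNY → SGD → JPY:
JPY 14,000 ÷ 16.7222 = CNY 837.21
CNY 837.21 ÷ 4.71148 = SGD 177.70
SGD 177.70 ÷ 0.0125195 = JPY 14,194
Profit = JPY 14,194 − JPY 14,000

Profit: JPY 194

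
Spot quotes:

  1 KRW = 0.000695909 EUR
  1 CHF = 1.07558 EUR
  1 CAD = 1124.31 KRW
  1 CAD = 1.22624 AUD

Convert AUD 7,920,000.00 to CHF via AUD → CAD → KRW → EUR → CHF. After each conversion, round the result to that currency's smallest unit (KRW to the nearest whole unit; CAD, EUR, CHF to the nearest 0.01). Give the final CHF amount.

CHF 4,698,351.58

AUD 7,920,000.00 ÷ 1.22624 = CAD 6,458,768.27
CAD 6,458,768.27 × 1124.31 = KRW 7,261,657,754
KRW 7,261,657,754 × 0.000695909 = EUR 5,053,452.99
EUR 5,053,452.99 ÷ 1.07558 = CHF 4,698,351.58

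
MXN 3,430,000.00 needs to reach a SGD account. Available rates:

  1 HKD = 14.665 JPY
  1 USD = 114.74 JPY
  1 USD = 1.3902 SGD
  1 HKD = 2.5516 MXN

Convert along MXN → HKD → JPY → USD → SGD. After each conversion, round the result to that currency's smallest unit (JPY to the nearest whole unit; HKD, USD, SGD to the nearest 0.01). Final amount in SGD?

MXN 3,430,000.00 ÷ 2.5516 = HKD 1,344,254.59
HKD 1,344,254.59 × 14.665 = JPY 19,713,494
JPY 19,713,494 ÷ 114.74 = USD 171,810.13
USD 171,810.13 × 1.3902 = SGD 238,850.44

SGD 238,850.44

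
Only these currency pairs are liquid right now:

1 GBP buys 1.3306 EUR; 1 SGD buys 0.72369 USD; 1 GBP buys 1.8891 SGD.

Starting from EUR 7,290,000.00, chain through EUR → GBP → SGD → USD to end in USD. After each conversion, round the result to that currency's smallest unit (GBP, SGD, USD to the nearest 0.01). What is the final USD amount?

EUR 7,290,000.00 ÷ 1.3306 = GBP 5,478,731.40
GBP 5,478,731.40 × 1.8891 = SGD 10,349,871.49
SGD 10,349,871.49 × 0.72369 = USD 7,490,098.50

USD 7,490,098.50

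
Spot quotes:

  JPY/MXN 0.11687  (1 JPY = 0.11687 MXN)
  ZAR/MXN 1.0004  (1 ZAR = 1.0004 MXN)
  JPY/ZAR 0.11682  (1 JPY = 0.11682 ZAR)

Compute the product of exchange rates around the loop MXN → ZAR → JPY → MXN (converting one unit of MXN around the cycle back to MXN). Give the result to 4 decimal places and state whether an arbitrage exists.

1.0000 (no arbitrage)

Around MXN → ZAR → JPY → MXN: 1 ÷ 1.0004 ÷ 0.11682 × 0.11687 = 1.000028
Product ≈ 1 (deviation 0.003%, within rounding noise).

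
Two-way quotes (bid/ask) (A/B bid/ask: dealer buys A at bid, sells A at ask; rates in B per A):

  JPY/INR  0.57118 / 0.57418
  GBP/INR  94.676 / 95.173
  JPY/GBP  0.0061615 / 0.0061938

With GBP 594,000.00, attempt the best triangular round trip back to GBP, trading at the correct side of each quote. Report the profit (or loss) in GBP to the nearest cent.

Best loop GBP → INR → JPY → GBP:
GBP 594,000.00 × 94.676 (sell GBP at bid) = INR 56,237,544.00
INR 56,237,544.00 ÷ 0.57418 (buy JPY at ask) = JPY 97,944,101
JPY 97,944,101 × 0.0061615 (sell JPY at bid) = GBP 603,482.58

Net profit: GBP 9,482.58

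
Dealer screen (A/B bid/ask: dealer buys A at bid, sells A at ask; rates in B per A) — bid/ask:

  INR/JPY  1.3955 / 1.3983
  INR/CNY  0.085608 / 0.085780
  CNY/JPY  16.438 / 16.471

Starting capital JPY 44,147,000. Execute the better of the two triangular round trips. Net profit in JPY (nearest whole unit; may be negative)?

Best loop JPY → INR → CNY → JPY:
JPY 44,147,000 ÷ 1.3983 (buy INR at ask) = INR 31,571,908.75
INR 31,571,908.75 × 0.085608 (sell INR at bid) = CNY 2,702,807.96
CNY 2,702,807.96 × 16.438 (sell CNY at bid) = JPY 44,428,757

Net profit: JPY 281,757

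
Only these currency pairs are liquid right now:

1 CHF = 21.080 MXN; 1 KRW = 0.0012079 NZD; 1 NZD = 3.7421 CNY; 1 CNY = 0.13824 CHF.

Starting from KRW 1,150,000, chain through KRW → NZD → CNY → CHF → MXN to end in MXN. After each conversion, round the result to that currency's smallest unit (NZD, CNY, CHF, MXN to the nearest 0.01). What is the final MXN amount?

KRW 1,150,000 × 0.0012079 = NZD 1,389.09
NZD 1,389.09 × 3.7421 = CNY 5,198.11
CNY 5,198.11 × 0.13824 = CHF 718.59
CHF 718.59 × 21.080 = MXN 15,147.88

MXN 15,147.88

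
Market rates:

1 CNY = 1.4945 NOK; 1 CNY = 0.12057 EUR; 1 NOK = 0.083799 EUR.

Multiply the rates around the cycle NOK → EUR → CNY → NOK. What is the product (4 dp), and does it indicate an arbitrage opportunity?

1.0387 (arbitrage exists)

Around NOK → EUR → CNY → NOK: 1 × 0.083799 ÷ 0.12057 × 1.4945 = 1.038713
Product > 1; profitable direction is NOK → EUR → CNY → NOK.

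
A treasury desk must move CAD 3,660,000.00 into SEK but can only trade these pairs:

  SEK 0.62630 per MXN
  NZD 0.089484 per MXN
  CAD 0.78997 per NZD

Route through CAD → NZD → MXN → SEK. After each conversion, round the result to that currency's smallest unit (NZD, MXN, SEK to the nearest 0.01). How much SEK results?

CAD 3,660,000.00 ÷ 0.78997 = NZD 4,633,087.33
NZD 4,633,087.33 ÷ 0.089484 = MXN 51,775,594.85
MXN 51,775,594.85 × 0.62630 = SEK 32,427,055.05

SEK 32,427,055.05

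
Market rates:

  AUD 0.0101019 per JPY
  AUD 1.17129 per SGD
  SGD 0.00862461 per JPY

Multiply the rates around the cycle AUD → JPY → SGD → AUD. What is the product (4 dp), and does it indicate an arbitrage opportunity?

1.0000 (no arbitrage)

Around AUD → JPY → SGD → AUD: 1 ÷ 0.0101019 × 0.00862461 × 1.17129 = 1.000002
Product ≈ 1 (deviation 0.000%, within rounding noise).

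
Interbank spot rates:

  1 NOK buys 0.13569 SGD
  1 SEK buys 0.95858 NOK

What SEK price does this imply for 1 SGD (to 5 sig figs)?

1 SGD ÷ 0.13569 = 7.36974 NOK
7.36974 NOK ÷ 0.95858 = 7.68818 SEK

SGD/SEK = 7.6882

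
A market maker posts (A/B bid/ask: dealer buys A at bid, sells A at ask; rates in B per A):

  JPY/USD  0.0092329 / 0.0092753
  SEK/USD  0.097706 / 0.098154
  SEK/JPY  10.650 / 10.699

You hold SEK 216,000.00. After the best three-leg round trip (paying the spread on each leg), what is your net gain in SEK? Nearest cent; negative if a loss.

Net profit: SEK 388.16

Best loop SEK → JPY → USD → SEK:
SEK 216,000.00 × 10.650 (sell SEK at bid) = JPY 2,300,400
JPY 2,300,400 × 0.0092329 (sell JPY at bid) = USD 21,239.36
USD 21,239.36 ÷ 0.098154 (buy SEK at ask) = SEK 216,388.16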